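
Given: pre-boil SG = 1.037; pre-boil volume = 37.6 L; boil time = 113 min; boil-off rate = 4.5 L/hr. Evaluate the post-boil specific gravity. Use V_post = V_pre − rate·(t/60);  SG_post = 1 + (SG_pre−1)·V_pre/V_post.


V_post = 37.6 − 4.5·(113/60) = 29.1250
SG_post = 1 + (1.037 − 1)·37.6/29.1250

1.0478


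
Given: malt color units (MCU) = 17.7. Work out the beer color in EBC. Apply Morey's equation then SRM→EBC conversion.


SRM = 1.4922·MCU^0.6859;  EBC = SRM·1.97
SRM = 1.4922·17.7^0.6859 = 10.7106
EBC = 10.7106·1.97

21.0998 EBC


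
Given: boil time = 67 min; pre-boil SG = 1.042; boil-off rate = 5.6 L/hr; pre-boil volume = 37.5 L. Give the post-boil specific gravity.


V_post = V_pre − rate·(t/60);  SG_post = 1 + (SG_pre−1)·V_pre/V_post
V_post = 37.5 − 5.6·(67/60) = 31.2467
SG_post = 1 + (1.042 − 1)·37.5/31.2467

1.0504


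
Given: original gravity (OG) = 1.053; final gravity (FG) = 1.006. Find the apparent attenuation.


AA = (OG − FG)/(OG − 1) · 100
AA = (1.053 − 1.006)/(1.053 − 1) · 100

88.6792 %


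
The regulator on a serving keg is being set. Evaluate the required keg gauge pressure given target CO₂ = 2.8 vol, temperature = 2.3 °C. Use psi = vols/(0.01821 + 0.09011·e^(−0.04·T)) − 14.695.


psi = 2.8/(0.01821 + 0.09011·e^(−0.04·2.3)) − 14.695

13.1935 psi


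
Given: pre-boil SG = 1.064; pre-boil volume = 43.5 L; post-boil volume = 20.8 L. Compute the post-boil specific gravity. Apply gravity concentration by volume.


SG_post = 1 + (SG_pre − 1)·V_pre/V_post
pts_pre = (1.064 − 1)·1000 = 64.0000
pts_post = 64.0000·43.5/20.8 = 133.8462
SG_post = 1 + 133.8462/1000

1.1338


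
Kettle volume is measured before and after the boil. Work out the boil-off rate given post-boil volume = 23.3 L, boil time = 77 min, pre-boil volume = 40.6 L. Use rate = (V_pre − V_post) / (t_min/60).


rate = (40.6 − 23.3) / (77/60)

13.4805 L/hr


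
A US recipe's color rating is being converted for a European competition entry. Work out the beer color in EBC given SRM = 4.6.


EBC = SRM · 1.97
EBC = 4.6 · 1.97

9.0620 EBC


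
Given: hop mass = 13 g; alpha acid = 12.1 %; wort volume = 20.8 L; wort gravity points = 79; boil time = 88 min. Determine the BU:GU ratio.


U = 1.65·0.000125^(GP/1000)·(1−e^(−0.04t))/4.15;  IBU = (α/100)·m·U·1000/V;  BU:GU = IBU/GP
U = 1.65·0.000125^(79/1000)·(1−e^(−0.04·88))/4.15 = 0.1897
IBU = (12.1/100)·13·0.1897·1000/20.8 = 14.3453
BU:GU = 14.3453/79

0.1816


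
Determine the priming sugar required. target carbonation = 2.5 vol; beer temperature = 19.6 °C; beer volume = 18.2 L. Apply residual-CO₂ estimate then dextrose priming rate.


residual = 14.695·(0.01821 + 0.09011·e^(−0.04·T));  sugar = (target − residual)·4.0·V
residual = 14.695·(0.01821 + 0.09011·e^(−0.04·19.6)) = 0.8722
sugar = (2.5 − 0.8722)·4.0·18.2

118.5054 g


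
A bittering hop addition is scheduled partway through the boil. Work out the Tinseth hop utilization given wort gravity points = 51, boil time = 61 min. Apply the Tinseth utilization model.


U = 1.65·0.000125^(GP/1000) · (1 − e^(−0.04·t))/4.15
bigness = 1.65·0.000125^(51/1000) = 1.0433
boil_factor = (1 − e^(−0.04·61))/4.15 = 0.2200
U = 1.0433 · 0.2200

0.2295


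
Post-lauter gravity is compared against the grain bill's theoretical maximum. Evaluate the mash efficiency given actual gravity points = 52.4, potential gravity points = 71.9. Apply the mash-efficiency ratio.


efficiency = actual / potential × 100
efficiency = 52.4 / 71.9 × 100

72.8790 %


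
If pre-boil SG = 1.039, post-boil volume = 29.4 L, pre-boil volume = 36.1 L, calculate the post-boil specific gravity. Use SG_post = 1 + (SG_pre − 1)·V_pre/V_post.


pts_pre = (1.039 − 1)·1000 = 39.0000
pts_post = 39.0000·36.1/29.4 = 47.8878
SG_post = 1 + 47.8878/1000

1.0479


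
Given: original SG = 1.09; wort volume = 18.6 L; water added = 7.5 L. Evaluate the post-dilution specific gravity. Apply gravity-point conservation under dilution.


SG_new = 1 + (SG_old − 1)·V_old/(V_old + V_water)
pts = (1.09 − 1)·1000·18.6/(18.6 + 7.5) = 64.1379
SG_new = 1 + 64.1379/1000

1.0641


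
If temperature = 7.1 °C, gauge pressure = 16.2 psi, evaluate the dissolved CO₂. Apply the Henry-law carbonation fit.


vols = (P + 14.695)·(0.01821 + 0.09011·e^(−0.04·T))
vols = (16.2 + 14.695)·(0.01821 + 0.09011·e^(−0.04·7.1))

2.6583 volumes


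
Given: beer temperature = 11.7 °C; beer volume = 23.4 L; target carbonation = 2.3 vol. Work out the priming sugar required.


residual = 14.695·(0.01821 + 0.09011·e^(−0.04·T));  sugar = (target − residual)·4.0·V
residual = 14.695·(0.01821 + 0.09011·e^(−0.04·11.7)) = 1.0969
sugar = (2.3 − 1.0969)·4.0·23.4

112.6139 g


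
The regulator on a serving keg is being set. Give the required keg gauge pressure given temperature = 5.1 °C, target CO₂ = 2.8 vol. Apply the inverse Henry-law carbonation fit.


psi = vols/(0.01821 + 0.09011·e^(−0.04·T)) − 14.695
psi = 2.8/(0.01821 + 0.09011·e^(−0.04·5.1)) − 14.695

15.8422 psi


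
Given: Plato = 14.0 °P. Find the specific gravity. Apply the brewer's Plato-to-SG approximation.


SG = 259/(259 − P)
SG = 259/(259 − 14.0)

1.0571


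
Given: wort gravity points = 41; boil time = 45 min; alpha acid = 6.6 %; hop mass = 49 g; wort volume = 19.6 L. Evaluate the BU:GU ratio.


U = 1.65·0.000125^(GP/1000)·(1−e^(−0.04t))/4.15;  IBU = (α/100)·m·U·1000/V;  BU:GU = IBU/GP
U = 1.65·0.000125^(41/1000)·(1−e^(−0.04·45))/4.15 = 0.2296
IBU = (6.6/100)·49·0.2296·1000/19.6 = 37.8812
BU:GU = 37.8812/41

0.9239


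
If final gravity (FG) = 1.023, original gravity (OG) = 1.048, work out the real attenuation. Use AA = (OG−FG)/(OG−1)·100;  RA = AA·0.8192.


AA = (1.048 − 1.023)/(1.048 − 1)·100 = 52.0833
RA = 52.0833·0.8192

42.6667 %


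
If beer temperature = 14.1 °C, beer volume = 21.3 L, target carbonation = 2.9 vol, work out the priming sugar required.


residual = 14.695·(0.01821 + 0.09011·e^(−0.04·T));  sugar = (target − residual)·4.0·V
residual = 14.695·(0.01821 + 0.09011·e^(−0.04·14.1)) = 1.0210
sugar = (2.9 − 1.0210)·4.0·21.3

160.0949 g


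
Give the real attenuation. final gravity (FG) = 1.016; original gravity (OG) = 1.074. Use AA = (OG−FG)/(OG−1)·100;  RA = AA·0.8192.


AA = (1.074 − 1.016)/(1.074 − 1)·100 = 78.3784
RA = 78.3784·0.8192

64.2076 %


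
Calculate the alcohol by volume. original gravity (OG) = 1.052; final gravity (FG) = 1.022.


ABV = (OG − FG) · 131.25
ABV = (1.052 − 1.022) · 131.25

3.9375 % ABV


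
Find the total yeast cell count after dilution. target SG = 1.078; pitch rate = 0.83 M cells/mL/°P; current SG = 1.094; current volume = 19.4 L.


V_w = V·((SG_c−1)/(SG_t−1)−1);  °P = 259 − 259/SG_t;  cells = rate·(V+V_w)·°P
V_w = 19.4·((1.094−1)/(1.078−1)−1) = 3.9795
V_final = 19.4 + 3.9795 = 23.3795
°P = 259 − 259/1.078 = 18.7403
cells = 0.83·23.3795·18.7403

363.6543 billion cells


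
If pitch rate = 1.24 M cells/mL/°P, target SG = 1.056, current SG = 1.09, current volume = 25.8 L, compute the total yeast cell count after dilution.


V_w = V·((SG_c−1)/(SG_t−1)−1);  °P = 259 − 259/SG_t;  cells = rate·(V+V_w)·°P
V_w = 25.8·((1.09−1)/(1.056−1)−1) = 15.6643
V_final = 25.8 + 15.6643 = 41.4643
°P = 259 − 259/1.056 = 13.7348
cells = 1.24·41.4643·13.7348

706.1870 billion cells


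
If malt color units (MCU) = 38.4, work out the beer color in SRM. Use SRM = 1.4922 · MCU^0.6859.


SRM = 1.4922 · 38.4^0.6859

18.2188 SRM


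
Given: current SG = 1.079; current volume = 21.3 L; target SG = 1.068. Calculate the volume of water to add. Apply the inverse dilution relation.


V_water = V·((SG_curr − 1)/(SG_target − 1) − 1)
V_water = 21.3·((1.079 − 1)/(1.068 − 1) − 1)

3.4456 L


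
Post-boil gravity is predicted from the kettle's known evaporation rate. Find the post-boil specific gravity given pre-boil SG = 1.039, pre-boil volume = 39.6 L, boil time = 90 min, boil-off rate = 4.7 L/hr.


V_post = V_pre − rate·(t/60);  SG_post = 1 + (SG_pre−1)·V_pre/V_post
V_post = 39.6 − 4.7·(90/60) = 32.5500
SG_post = 1 + (1.039 − 1)·39.6/32.5500

1.0474


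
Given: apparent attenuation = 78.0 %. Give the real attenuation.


RA = AA · 0.8192
RA = 78.0 · 0.8192

63.8976 %


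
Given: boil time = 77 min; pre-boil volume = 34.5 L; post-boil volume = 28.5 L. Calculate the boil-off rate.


rate = (V_pre − V_post) / (t_min/60)
rate = (34.5 − 28.5) / (77/60)

4.6753 L/hr


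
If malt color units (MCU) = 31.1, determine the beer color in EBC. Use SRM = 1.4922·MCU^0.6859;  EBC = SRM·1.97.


SRM = 1.4922·31.1^0.6859 = 15.7656
EBC = 15.7656·1.97

31.0583 EBC


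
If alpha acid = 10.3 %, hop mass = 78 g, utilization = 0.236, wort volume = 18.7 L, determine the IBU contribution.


IBU = (α/100)·mass·U·1000 / V
IBU = (10.3/100)·78·0.236·1000 / 18.7

101.3917 IBU


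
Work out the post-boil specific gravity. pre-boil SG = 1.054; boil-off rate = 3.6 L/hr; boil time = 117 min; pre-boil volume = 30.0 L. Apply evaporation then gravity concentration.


V_post = V_pre − rate·(t/60);  SG_post = 1 + (SG_pre−1)·V_pre/V_post
V_post = 30.0 − 3.6·(117/60) = 22.9800
SG_post = 1 + (1.054 − 1)·30.0/22.9800

1.0705


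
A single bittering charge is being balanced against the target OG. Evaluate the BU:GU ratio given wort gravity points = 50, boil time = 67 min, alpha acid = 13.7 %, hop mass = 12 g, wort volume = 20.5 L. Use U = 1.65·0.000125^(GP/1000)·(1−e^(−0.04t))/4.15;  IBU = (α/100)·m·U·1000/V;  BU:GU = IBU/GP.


U = 1.65·0.000125^(50/1000)·(1−e^(−0.04·67))/4.15 = 0.2363
IBU = (13.7/100)·12·0.2363·1000/20.5 = 18.9488
BU:GU = 18.9488/50

0.3790


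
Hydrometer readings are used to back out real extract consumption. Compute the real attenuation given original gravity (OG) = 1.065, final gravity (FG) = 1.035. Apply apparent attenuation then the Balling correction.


AA = (OG−FG)/(OG−1)·100;  RA = AA·0.8192
AA = (1.065 − 1.035)/(1.065 − 1)·100 = 46.1538
RA = 46.1538·0.8192

37.8092 %


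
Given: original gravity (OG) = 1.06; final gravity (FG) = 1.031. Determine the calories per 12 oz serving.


ABW = (OG−FG)·131.25·0.79/FG;  °P = 259 − 259/SG (for OG→OE and FG→AE);  RE = 0.1808·OE + 0.8192·AE;  Cal = (6.9·ABW + 4·(RE−0.1))·FG·3.55
ABW = (1.06 − 1.031)·131.25·0.79/1.031 = 2.9165
OE = 259 − 259/1.06 = 14.6604 °P
AE = 259 − 259/1.031 = 7.7876 °P
RE = 0.1808·14.6604 + 0.8192·7.7876 = 9.0302 °P
Cal = (6.9·2.9165 + 4·(9.0302−0.1))·1.031·3.55

204.3946 kcal


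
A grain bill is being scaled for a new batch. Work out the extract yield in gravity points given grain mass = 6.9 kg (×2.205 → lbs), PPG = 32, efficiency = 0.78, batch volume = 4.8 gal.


points = lbs × PPG × eff / vol
lbs = 6.9 × 2.205 = 15.2145
points = 15.2145 × 32 × 0.78 / 4.8

79.1154 points


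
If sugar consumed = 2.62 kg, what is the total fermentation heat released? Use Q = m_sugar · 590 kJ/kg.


Q = 2.62 · 590

1545.8000 kJ


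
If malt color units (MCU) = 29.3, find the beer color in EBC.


SRM = 1.4922·MCU^0.6859;  EBC = SRM·1.97
SRM = 1.4922·29.3^0.6859 = 15.1339
EBC = 15.1339·1.97

29.8138 EBC


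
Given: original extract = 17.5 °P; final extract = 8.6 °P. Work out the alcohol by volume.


SG = 259/(259 − P);  ABV = (OG − FG)·131.25
OG = 259/(259 − 17.5) = 1.0725
FG = 259/(259 − 8.6) = 1.0343
ABV = (1.0725 − 1.0343)·131.25

5.0031 % ABV


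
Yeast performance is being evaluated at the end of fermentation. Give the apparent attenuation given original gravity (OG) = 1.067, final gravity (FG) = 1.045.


AA = (OG − FG)/(OG − 1) · 100
AA = (1.067 − 1.045)/(1.067 − 1) · 100

32.8358 %


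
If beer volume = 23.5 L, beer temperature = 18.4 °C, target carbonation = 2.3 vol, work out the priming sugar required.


residual = 14.695·(0.01821 + 0.09011·e^(−0.04·T));  sugar = (target − residual)·4.0·V
residual = 14.695·(0.01821 + 0.09011·e^(−0.04·18.4)) = 0.9019
sugar = (2.3 − 0.9019)·4.0·23.5

131.4208 g


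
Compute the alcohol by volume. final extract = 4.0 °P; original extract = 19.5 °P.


SG = 259/(259 − P);  ABV = (OG − FG)·131.25
OG = 259/(259 − 19.5) = 1.0814
FG = 259/(259 − 4.0) = 1.0157
ABV = (1.0814 − 1.0157)·131.25

8.6275 % ABV


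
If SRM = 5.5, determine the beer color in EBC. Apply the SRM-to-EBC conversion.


EBC = SRM · 1.97
EBC = 5.5 · 1.97

10.8350 EBC


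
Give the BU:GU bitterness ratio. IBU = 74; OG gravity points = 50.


BU:GU = IBU / OG_points
BU:GU = 74 / 50

1.4800


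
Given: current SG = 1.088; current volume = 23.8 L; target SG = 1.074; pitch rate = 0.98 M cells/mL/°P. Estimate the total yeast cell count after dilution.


V_w = V·((SG_c−1)/(SG_t−1)−1);  °P = 259 − 259/SG_t;  cells = rate·(V+V_w)·°P
V_w = 23.8·((1.088−1)/(1.074−1)−1) = 4.5027
V_final = 23.8 + 4.5027 = 28.3027
°P = 259 − 259/1.074 = 17.8454
cells = 0.98·28.3027·17.8454

494.9726 billion cells


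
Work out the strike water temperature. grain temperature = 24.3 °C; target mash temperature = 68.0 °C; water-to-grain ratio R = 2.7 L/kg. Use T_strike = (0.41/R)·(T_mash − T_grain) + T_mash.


T_strike = (0.41/2.7)·(68.0 − 24.3) + 68.0

74.6359 °C


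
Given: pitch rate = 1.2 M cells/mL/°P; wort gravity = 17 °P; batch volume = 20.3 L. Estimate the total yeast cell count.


cells (billions) = rate · V_L · °P
cells = 1.2 · 20.3 · 17

414.1200 billion cells


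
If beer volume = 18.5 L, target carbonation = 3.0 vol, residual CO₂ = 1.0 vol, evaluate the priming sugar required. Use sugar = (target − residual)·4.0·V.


sugar = (3.0 − 1.0)·4.0·18.5

148.0000 g


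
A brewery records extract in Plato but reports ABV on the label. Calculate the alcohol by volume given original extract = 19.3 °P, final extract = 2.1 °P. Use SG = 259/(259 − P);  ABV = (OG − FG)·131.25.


OG = 259/(259 − 19.3) = 1.0805
FG = 259/(259 − 2.1) = 1.0082
ABV = (1.0805 − 1.0082)·131.25

9.4950 % ABV


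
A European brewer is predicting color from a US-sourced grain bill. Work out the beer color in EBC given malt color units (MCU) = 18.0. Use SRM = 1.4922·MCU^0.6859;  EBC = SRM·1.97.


SRM = 1.4922·18.0^0.6859 = 10.8347
EBC = 10.8347·1.97

21.3444 EBC


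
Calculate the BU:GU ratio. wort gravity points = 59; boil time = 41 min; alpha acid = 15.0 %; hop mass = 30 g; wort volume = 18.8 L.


U = 1.65·0.000125^(GP/1000)·(1−e^(−0.04t))/4.15;  IBU = (α/100)·m·U·1000/V;  BU:GU = IBU/GP
U = 1.65·0.000125^(59/1000)·(1−e^(−0.04·41))/4.15 = 0.1886
IBU = (15.0/100)·30·0.1886·1000/18.8 = 45.1392
BU:GU = 45.1392/59

0.7651


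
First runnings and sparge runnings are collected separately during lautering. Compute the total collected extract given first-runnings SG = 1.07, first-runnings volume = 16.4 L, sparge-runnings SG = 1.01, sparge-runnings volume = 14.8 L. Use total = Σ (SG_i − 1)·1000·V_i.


first = (1.07 − 1)·1000·16.4 = 1148.0000
sparge = (1.01 − 1)·1000·14.8 = 148.0000
total = 1148.0000 + 148.0000

1296.0000 gravity·L


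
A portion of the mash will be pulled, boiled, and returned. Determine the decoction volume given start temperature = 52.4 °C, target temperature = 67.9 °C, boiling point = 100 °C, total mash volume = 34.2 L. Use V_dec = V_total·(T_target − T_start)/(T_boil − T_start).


V_dec = 34.2·(67.9 − 52.4)/(100 − 52.4)

11.1366 L


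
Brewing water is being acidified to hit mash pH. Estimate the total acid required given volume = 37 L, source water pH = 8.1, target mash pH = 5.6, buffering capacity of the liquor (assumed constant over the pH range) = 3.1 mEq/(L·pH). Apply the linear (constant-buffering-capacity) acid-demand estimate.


acid = buffering capacity · (pH_source − pH_target) · V
acid = 3.1 · (8.1 − 5.6) · 37

286.7500 mEq


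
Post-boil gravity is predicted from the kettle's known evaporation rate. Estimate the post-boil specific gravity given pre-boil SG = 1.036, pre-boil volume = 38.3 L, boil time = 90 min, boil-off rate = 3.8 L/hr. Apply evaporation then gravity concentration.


V_post = V_pre − rate·(t/60);  SG_post = 1 + (SG_pre−1)·V_pre/V_post
V_post = 38.3 − 3.8·(90/60) = 32.6000
SG_post = 1 + (1.036 − 1)·38.3/32.6000

1.0423


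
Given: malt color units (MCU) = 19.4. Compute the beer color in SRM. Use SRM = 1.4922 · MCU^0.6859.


SRM = 1.4922 · 19.4^0.6859

11.4059 SRM


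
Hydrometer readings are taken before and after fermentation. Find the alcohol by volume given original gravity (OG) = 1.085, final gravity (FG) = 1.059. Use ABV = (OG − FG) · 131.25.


ABV = (1.085 − 1.059) · 131.25

3.4125 % ABV


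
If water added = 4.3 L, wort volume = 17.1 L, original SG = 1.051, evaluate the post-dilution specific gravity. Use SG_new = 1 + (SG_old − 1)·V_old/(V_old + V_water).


pts = (1.051 − 1)·1000·17.1/(17.1 + 4.3) = 40.7523
SG_new = 1 + 40.7523/1000

1.0408


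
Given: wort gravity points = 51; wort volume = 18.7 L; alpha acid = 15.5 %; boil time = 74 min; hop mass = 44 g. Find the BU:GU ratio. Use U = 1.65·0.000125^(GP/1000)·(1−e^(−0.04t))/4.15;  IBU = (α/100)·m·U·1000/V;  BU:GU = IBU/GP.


U = 1.65·0.000125^(51/1000)·(1−e^(−0.04·74))/4.15 = 0.2384
IBU = (15.5/100)·44·0.2384·1000/18.7 = 86.9385
BU:GU = 86.9385/51

1.7047


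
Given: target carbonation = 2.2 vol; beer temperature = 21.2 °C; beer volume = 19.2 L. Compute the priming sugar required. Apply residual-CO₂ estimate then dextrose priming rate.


residual = 14.695·(0.01821 + 0.09011·e^(−0.04·T));  sugar = (target − residual)·4.0·V
residual = 14.695·(0.01821 + 0.09011·e^(−0.04·21.2)) = 0.8347
sugar = (2.2 − 0.8347)·4.0·19.2

104.8552 g


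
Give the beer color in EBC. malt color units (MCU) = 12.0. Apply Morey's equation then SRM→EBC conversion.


SRM = 1.4922·MCU^0.6859;  EBC = SRM·1.97
SRM = 1.4922·12.0^0.6859 = 8.2042
EBC = 8.2042·1.97

16.1623 EBC


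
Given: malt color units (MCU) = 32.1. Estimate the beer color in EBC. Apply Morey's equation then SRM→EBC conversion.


SRM = 1.4922·MCU^0.6859;  EBC = SRM·1.97
SRM = 1.4922·32.1^0.6859 = 16.1116
EBC = 16.1116·1.97

31.7399 EBC


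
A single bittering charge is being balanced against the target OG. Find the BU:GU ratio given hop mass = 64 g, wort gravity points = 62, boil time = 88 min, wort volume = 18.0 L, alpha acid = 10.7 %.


U = 1.65·0.000125^(GP/1000)·(1−e^(−0.04t))/4.15;  IBU = (α/100)·m·U·1000/V;  BU:GU = IBU/GP
U = 1.65·0.000125^(62/1000)·(1−e^(−0.04·88))/4.15 = 0.2210
IBU = (10.7/100)·64·0.2210·1000/18.0 = 84.0788
BU:GU = 84.0788/62

1.3561


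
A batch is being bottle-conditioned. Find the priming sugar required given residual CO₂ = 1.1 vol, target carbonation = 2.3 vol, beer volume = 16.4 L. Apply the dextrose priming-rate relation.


sugar = (target − residual)·4.0·V
sugar = (2.3 − 1.1)·4.0·16.4

78.7200 g


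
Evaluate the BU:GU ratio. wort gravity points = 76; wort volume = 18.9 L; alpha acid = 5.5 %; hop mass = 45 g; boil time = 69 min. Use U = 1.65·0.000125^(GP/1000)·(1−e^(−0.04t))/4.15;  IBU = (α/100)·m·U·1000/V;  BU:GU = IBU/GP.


U = 1.65·0.000125^(76/1000)·(1−e^(−0.04·69))/4.15 = 0.1881
IBU = (5.5/100)·45·0.1881·1000/18.9 = 24.6331
BU:GU = 24.6331/76

0.3241


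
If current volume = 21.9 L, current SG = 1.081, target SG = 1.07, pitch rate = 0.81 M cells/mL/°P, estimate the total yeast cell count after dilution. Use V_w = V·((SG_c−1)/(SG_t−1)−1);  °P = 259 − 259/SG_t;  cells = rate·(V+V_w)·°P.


V_w = 21.9·((1.081−1)/(1.07−1)−1) = 3.4414
V_final = 21.9 + 3.4414 = 25.3414
°P = 259 − 259/1.07 = 16.9439
cells = 0.81·25.3414·16.9439

347.8004 billion cells


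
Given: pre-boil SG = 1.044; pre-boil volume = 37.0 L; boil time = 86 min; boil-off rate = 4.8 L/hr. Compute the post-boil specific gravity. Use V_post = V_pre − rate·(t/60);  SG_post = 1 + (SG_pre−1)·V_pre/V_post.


V_post = 37.0 − 4.8·(86/60) = 30.1200
SG_post = 1 + (1.044 − 1)·37.0/30.1200

1.0541


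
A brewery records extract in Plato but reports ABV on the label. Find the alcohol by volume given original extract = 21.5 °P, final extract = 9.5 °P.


SG = 259/(259 − P);  ABV = (OG − FG)·131.25
OG = 259/(259 − 21.5) = 1.0905
FG = 259/(259 − 9.5) = 1.0381
ABV = (1.0905 − 1.0381)·131.25

6.8841 % ABV


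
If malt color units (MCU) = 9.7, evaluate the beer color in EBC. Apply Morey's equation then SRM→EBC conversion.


SRM = 1.4922·MCU^0.6859;  EBC = SRM·1.97
SRM = 1.4922·9.7^0.6859 = 7.0901
EBC = 7.0901·1.97

13.9675 EBC


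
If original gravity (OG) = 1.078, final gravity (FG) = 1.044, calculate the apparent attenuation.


AA = (OG − FG)/(OG − 1) · 100
AA = (1.078 − 1.044)/(1.078 − 1) · 100

43.5897 %


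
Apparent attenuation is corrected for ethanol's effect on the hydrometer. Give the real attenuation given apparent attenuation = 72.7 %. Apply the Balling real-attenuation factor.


RA = AA · 0.8192
RA = 72.7 · 0.8192

59.5558 %


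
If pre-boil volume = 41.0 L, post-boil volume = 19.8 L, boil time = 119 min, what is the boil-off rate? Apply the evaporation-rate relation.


rate = (V_pre − V_post) / (t_min/60)
rate = (41.0 − 19.8) / (119/60)

10.6891 L/hr


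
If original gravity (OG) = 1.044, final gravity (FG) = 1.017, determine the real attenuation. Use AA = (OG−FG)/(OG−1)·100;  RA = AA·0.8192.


AA = (1.044 − 1.017)/(1.044 − 1)·100 = 61.3636
RA = 61.3636·0.8192

50.2691 %


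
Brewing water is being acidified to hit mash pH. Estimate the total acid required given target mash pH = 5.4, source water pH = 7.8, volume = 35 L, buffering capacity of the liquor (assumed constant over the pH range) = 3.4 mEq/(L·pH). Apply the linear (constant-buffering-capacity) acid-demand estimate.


acid = buffering capacity · (pH_source − pH_target) · V
acid = 3.4 · (7.8 − 5.4) · 35

285.6000 mEq


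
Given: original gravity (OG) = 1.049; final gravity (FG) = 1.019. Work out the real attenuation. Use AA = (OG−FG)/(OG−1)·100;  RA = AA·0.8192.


AA = (1.049 − 1.019)/(1.049 − 1)·100 = 61.2245
RA = 61.2245·0.8192

50.1551 %


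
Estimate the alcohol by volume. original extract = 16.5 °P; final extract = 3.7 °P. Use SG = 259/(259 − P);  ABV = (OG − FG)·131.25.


OG = 259/(259 − 16.5) = 1.0680
FG = 259/(259 − 3.7) = 1.0145
ABV = (1.0680 − 1.0145)·131.25

7.0282 % ABV


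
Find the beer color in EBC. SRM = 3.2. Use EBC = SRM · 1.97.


EBC = 3.2 · 1.97

6.3040 EBC


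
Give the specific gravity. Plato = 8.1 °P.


SG = 259/(259 − P)
SG = 259/(259 − 8.1)

1.0323


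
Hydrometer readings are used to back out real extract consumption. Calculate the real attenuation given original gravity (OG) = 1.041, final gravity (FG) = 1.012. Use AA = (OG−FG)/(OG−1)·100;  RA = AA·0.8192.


AA = (1.041 − 1.012)/(1.041 − 1)·100 = 70.7317
RA = 70.7317·0.8192

57.9434 %


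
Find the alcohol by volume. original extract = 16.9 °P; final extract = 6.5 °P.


SG = 259/(259 − P);  ABV = (OG − FG)·131.25
OG = 259/(259 − 16.9) = 1.0698
FG = 259/(259 − 6.5) = 1.0257
ABV = (1.0698 − 1.0257)·131.25

5.7833 % ABV


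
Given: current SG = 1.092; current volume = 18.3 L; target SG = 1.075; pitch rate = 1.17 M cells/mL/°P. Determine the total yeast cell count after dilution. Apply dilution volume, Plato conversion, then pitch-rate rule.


V_w = V·((SG_c−1)/(SG_t−1)−1);  °P = 259 − 259/SG_t;  cells = rate·(V+V_w)·°P
V_w = 18.3·((1.092−1)/(1.075−1)−1) = 4.1480
V_final = 18.3 + 4.1480 = 22.4480
°P = 259 − 259/1.075 = 18.0698
cells = 1.17·22.4480·18.0698

474.5873 billion cells


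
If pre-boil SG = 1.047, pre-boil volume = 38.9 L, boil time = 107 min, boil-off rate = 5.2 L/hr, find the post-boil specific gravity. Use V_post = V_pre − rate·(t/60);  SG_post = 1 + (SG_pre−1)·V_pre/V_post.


V_post = 38.9 − 5.2·(107/60) = 29.6267
SG_post = 1 + (1.047 − 1)·38.9/29.6267

1.0617


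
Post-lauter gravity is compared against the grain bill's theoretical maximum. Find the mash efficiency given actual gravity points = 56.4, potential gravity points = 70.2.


efficiency = actual / potential × 100
efficiency = 56.4 / 70.2 × 100

80.3419 %


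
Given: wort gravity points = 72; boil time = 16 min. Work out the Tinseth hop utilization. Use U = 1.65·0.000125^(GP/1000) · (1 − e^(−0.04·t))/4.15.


bigness = 1.65·0.000125^(72/1000) = 0.8639
boil_factor = (1 − e^(−0.04·16))/4.15 = 0.1139
U = 0.8639 · 0.1139

0.0984


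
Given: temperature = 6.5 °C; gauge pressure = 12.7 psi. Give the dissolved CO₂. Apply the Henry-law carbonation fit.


vols = (P + 14.695)·(0.01821 + 0.09011·e^(−0.04·T))
vols = (12.7 + 14.695)·(0.01821 + 0.09011·e^(−0.04·6.5))

2.4023 volumes


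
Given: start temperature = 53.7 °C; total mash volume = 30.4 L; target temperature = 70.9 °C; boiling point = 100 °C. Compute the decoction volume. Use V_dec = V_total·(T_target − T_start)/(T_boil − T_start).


V_dec = 30.4·(70.9 − 53.7)/(100 − 53.7)

11.2933 L


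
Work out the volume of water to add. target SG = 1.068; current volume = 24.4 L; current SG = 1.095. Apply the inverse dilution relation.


V_water = V·((SG_curr − 1)/(SG_target − 1) − 1)
V_water = 24.4·((1.095 − 1)/(1.068 − 1) − 1)

9.6882 L


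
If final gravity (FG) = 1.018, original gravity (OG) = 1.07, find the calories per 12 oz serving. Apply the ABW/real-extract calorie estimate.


ABW = (OG−FG)·131.25·0.79/FG;  °P = 259 − 259/SG (for OG→OE and FG→AE);  RE = 0.1808·OE + 0.8192·AE;  Cal = (6.9·ABW + 4·(RE−0.1))·FG·3.55
ABW = (1.07 − 1.018)·131.25·0.79/1.018 = 5.2964
OE = 259 − 259/1.07 = 16.9439 °P
AE = 259 − 259/1.018 = 4.5796 °P
RE = 0.1808·16.9439 + 0.8192·4.5796 = 6.8150 °P
Cal = (6.9·5.2964 + 4·(6.8150−0.1))·1.018·3.55

229.1409 kcal


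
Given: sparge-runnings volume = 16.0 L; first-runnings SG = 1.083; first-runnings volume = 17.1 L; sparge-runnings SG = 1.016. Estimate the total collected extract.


total = Σ (SG_i − 1)·1000·V_i
first = (1.083 − 1)·1000·17.1 = 1419.3000
sparge = (1.016 − 1)·1000·16.0 = 256.0000
total = 1419.3000 + 256.0000

1675.3000 gravity·L


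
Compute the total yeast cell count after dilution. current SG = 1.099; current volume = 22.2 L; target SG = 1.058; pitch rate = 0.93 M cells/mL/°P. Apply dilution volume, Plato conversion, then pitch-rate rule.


V_w = V·((SG_c−1)/(SG_t−1)−1);  °P = 259 − 259/SG_t;  cells = rate·(V+V_w)·°P
V_w = 22.2·((1.099−1)/(1.058−1)−1) = 15.6931
V_final = 22.2 + 15.6931 = 37.8931
°P = 259 − 259/1.058 = 14.1985
cells = 0.93·37.8931·14.1985

500.3630 billion cells


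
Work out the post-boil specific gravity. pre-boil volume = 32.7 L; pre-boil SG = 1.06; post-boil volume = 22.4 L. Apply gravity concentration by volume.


SG_post = 1 + (SG_pre − 1)·V_pre/V_post
pts_pre = (1.06 − 1)·1000 = 60.0000
pts_post = 60.0000·32.7/22.4 = 87.5893
SG_post = 1 + 87.5893/1000

1.0876


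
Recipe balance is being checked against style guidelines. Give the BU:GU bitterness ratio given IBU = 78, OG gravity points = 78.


BU:GU = IBU / OG_points
BU:GU = 78 / 78

1.0000


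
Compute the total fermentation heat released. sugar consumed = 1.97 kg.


Q = m_sugar · 590 kJ/kg
Q = 1.97 · 590

1162.3000 kJ


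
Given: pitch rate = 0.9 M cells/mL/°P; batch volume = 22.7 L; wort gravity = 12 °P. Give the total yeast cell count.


cells (billions) = rate · V_L · °P
cells = 0.9 · 22.7 · 12

245.1600 billion cells


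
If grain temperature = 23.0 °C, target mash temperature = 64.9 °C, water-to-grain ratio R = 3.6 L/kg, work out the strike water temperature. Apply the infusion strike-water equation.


T_strike = (0.41/R)·(T_mash − T_grain) + T_mash
T_strike = (0.41/3.6)·(64.9 − 23.0) + 64.9

69.6719 °C


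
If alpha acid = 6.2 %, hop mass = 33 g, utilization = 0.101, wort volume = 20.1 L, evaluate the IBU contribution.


IBU = (α/100)·mass·U·1000 / V
IBU = (6.2/100)·33·0.101·1000 / 20.1

10.2809 IBU


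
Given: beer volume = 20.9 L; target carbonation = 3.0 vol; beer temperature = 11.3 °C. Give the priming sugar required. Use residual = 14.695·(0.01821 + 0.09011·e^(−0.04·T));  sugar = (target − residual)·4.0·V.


residual = 14.695·(0.01821 + 0.09011·e^(−0.04·11.3)) = 1.1102
sugar = (3.0 − 1.1102)·4.0·20.9

157.9844 g


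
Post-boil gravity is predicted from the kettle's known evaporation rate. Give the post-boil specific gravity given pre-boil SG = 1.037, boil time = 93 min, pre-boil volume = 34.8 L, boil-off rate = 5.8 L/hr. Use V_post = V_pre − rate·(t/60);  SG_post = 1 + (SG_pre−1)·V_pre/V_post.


V_post = 34.8 − 5.8·(93/60) = 25.8100
SG_post = 1 + (1.037 − 1)·34.8/25.8100

1.0499


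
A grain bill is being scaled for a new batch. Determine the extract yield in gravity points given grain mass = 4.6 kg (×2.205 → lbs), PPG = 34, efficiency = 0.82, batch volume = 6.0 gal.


points = lbs × PPG × eff / vol
lbs = 4.6 × 2.205 = 10.1430
points = 10.1430 × 34 × 0.82 / 6.0

47.1311 points


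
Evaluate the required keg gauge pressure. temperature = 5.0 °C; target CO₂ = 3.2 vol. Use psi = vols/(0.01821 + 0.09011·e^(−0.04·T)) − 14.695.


psi = 3.2/(0.01821 + 0.09011·e^(−0.04·5.0)) − 14.695

20.0930 psi


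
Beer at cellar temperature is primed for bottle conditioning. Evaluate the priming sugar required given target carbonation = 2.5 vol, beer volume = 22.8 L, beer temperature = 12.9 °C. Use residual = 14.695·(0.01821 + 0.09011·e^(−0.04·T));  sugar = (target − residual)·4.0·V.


residual = 14.695·(0.01821 + 0.09011·e^(−0.04·12.9)) = 1.0580
sugar = (2.5 − 1.0580)·4.0·22.8

131.5108 g


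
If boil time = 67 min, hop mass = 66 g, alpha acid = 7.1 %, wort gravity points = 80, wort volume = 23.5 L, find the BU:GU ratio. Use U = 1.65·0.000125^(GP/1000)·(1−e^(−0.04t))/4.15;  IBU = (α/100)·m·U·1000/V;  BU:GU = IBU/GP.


U = 1.65·0.000125^(80/1000)·(1−e^(−0.04·67))/4.15 = 0.1804
IBU = (7.1/100)·66·0.1804·1000/23.5 = 35.9813
BU:GU = 35.9813/80

0.4498


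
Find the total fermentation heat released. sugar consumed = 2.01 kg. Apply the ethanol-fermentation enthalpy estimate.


Q = m_sugar · 590 kJ/kg
Q = 2.01 · 590

1185.9000 kJ


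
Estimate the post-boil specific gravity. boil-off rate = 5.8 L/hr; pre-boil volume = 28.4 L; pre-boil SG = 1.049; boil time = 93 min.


V_post = V_pre − rate·(t/60);  SG_post = 1 + (SG_pre−1)·V_pre/V_post
V_post = 28.4 − 5.8·(93/60) = 19.4100
SG_post = 1 + (1.049 − 1)·28.4/19.4100

1.0717


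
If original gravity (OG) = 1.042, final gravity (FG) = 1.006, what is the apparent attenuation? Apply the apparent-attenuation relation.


AA = (OG − FG)/(OG − 1) · 100
AA = (1.042 − 1.006)/(1.042 − 1) · 100

85.7143 %


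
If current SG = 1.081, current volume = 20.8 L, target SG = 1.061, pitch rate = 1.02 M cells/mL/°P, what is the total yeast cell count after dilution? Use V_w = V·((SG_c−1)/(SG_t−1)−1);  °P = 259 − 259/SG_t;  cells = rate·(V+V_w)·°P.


V_w = 20.8·((1.081−1)/(1.061−1)−1) = 6.8197
V_final = 20.8 + 6.8197 = 27.6197
°P = 259 − 259/1.061 = 14.8907
cells = 1.02·27.6197·14.8907

419.5009 billion cells


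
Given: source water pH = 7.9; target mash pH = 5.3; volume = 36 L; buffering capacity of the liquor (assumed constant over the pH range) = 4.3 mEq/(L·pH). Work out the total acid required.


acid = buffering capacity · (pH_source − pH_target) · V
acid = 4.3 · (7.9 − 5.3) · 36

402.4800 mEq


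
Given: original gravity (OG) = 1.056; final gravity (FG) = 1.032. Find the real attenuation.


AA = (OG−FG)/(OG−1)·100;  RA = AA·0.8192
AA = (1.056 − 1.032)/(1.056 − 1)·100 = 42.8571
RA = 42.8571·0.8192

35.1086 %


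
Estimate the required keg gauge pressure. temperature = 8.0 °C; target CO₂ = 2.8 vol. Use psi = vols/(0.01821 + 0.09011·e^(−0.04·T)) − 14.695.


psi = 2.8/(0.01821 + 0.09011·e^(−0.04·8.0)) − 14.695

18.7805 psi


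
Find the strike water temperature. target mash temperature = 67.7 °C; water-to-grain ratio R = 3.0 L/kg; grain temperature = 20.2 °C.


T_strike = (0.41/R)·(T_mash − T_grain) + T_mash
T_strike = (0.41/3.0)·(67.7 − 20.2) + 67.7

74.1917 °C


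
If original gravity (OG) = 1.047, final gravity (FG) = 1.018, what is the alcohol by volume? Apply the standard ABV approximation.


ABV = (OG − FG) · 131.25
ABV = (1.047 − 1.018) · 131.25

3.8062 % ABV


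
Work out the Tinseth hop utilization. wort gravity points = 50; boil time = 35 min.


U = 1.65·0.000125^(GP/1000) · (1 − e^(−0.04·t))/4.15
bigness = 1.65·0.000125^(50/1000) = 1.0528
boil_factor = (1 − e^(−0.04·35))/4.15 = 0.1815
U = 1.0528 · 0.1815

0.1911


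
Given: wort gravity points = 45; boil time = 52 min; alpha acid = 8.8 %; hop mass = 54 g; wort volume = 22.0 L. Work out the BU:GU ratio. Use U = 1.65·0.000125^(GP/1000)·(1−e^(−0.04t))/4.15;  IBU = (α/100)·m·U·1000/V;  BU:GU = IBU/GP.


U = 1.65·0.000125^(45/1000)·(1−e^(−0.04·52))/4.15 = 0.2322
IBU = (8.8/100)·54·0.2322·1000/22.0 = 50.1526
BU:GU = 50.1526/45

1.1145


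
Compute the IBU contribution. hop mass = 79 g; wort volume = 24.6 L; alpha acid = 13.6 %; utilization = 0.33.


IBU = (α/100)·mass·U·1000 / V
IBU = (13.6/100)·79·0.33·1000 / 24.6

144.1268 IBU


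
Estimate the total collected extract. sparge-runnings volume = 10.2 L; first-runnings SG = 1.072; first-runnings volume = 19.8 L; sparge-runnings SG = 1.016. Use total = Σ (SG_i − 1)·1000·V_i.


first = (1.072 − 1)·1000·19.8 = 1425.6000
sparge = (1.016 − 1)·1000·10.2 = 163.2000
total = 1425.6000 + 163.2000

1588.8000 gravity·L


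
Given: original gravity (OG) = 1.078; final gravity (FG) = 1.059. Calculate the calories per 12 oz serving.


ABW = (OG−FG)·131.25·0.79/FG;  °P = 259 − 259/SG (for OG→OE and FG→AE);  RE = 0.1808·OE + 0.8192·AE;  Cal = (6.9·ABW + 4·(RE−0.1))·FG·3.55
ABW = (1.078 − 1.059)·131.25·0.79/1.059 = 1.8603
OE = 259 − 259/1.078 = 18.7403 °P
AE = 259 − 259/1.059 = 14.4297 °P
RE = 0.1808·18.7403 + 0.8192·14.4297 = 15.2090 °P
Cal = (6.9·1.8603 + 4·(15.2090−0.1))·1.059·3.55

275.4629 kcal


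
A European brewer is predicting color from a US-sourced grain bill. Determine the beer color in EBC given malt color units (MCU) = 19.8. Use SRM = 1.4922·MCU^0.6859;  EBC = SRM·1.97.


SRM = 1.4922·19.8^0.6859 = 11.5667
EBC = 11.5667·1.97

22.7864 EBC


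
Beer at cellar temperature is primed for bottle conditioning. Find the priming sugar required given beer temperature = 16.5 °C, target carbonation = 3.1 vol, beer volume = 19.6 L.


residual = 14.695·(0.01821 + 0.09011·e^(−0.04·T));  sugar = (target − residual)·4.0·V
residual = 14.695·(0.01821 + 0.09011·e^(−0.04·16.5)) = 0.9520
sugar = (3.1 − 0.9520)·4.0·19.6

168.4037 g


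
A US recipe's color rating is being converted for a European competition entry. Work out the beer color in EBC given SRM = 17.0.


EBC = SRM · 1.97
EBC = 17.0 · 1.97

33.4900 EBC


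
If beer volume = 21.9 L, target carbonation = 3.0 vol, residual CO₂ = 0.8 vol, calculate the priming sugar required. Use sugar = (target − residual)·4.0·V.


sugar = (3.0 − 0.8)·4.0·21.9

192.7200 g


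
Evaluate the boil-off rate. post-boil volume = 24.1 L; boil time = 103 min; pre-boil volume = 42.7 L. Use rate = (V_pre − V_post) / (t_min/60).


rate = (42.7 − 24.1) / (103/60)

10.8350 L/hr


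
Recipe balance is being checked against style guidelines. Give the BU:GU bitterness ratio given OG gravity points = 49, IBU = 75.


BU:GU = IBU / OG_points
BU:GU = 75 / 49

1.5306


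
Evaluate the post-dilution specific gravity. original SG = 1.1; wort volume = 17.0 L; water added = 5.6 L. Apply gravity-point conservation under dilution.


SG_new = 1 + (SG_old − 1)·V_old/(V_old + V_water)
pts = (1.1 − 1)·1000·17.0/(17.0 + 5.6) = 75.2212
SG_new = 1 + 75.2212/1000

1.0752


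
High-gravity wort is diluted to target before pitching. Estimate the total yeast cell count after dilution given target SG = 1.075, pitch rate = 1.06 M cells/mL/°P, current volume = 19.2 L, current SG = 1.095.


V_w = V·((SG_c−1)/(SG_t−1)−1);  °P = 259 − 259/SG_t;  cells = rate·(V+V_w)·°P
V_w = 19.2·((1.095−1)/(1.075−1)−1) = 5.1200
V_final = 19.2 + 5.1200 = 24.3200
°P = 259 − 259/1.075 = 18.0698
cells = 1.06·24.3200·18.0698

465.8241 billion cells


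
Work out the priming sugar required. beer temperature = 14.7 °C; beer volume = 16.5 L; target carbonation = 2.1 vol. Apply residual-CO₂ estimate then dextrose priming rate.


residual = 14.695·(0.01821 + 0.09011·e^(−0.04·T));  sugar = (target − residual)·4.0·V
residual = 14.695·(0.01821 + 0.09011·e^(−0.04·14.7)) = 1.0031
sugar = (2.1 − 1.0031)·4.0·16.5

72.3963 g


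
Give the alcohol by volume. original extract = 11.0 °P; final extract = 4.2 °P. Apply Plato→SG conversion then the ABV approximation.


SG = 259/(259 − P);  ABV = (OG − FG)·131.25
OG = 259/(259 − 11.0) = 1.0444
FG = 259/(259 − 4.2) = 1.0165
ABV = (1.0444 − 1.0165)·131.25

3.6581 % ABV


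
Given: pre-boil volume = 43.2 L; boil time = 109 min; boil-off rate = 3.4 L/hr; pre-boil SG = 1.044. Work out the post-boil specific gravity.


V_post = V_pre − rate·(t/60);  SG_post = 1 + (SG_pre−1)·V_pre/V_post
V_post = 43.2 − 3.4·(109/60) = 37.0233
SG_post = 1 + (1.044 − 1)·43.2/37.0233

1.0513


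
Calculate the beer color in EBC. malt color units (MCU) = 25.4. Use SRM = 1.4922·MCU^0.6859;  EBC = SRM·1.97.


SRM = 1.4922·25.4^0.6859 = 13.7215
EBC = 13.7215·1.97

27.0314 EBC


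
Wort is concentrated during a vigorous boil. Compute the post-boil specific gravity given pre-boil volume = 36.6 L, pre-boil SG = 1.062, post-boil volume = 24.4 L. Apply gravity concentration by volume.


SG_post = 1 + (SG_pre − 1)·V_pre/V_post
pts_pre = (1.062 − 1)·1000 = 62.0000
pts_post = 62.0000·36.6/24.4 = 93.0000
SG_post = 1 + 93.0000/1000

1.0930


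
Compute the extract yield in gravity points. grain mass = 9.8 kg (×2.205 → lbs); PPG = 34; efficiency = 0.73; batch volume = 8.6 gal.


points = lbs × PPG × eff / vol
lbs = 9.8 × 2.205 = 21.6090
points = 21.6090 × 34 × 0.73 / 8.6

62.3646 points


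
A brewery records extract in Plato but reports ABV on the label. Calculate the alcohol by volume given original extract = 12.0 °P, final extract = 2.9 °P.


SG = 259/(259 − P);  ABV = (OG − FG)·131.25
OG = 259/(259 − 12.0) = 1.0486
FG = 259/(259 − 2.9) = 1.0113
ABV = (1.0486 − 1.0113)·131.25

4.8903 % ABV


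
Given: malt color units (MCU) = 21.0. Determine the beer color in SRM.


SRM = 1.4922 · MCU^0.6859
SRM = 1.4922 · 21.0^0.6859

12.0431 SRM


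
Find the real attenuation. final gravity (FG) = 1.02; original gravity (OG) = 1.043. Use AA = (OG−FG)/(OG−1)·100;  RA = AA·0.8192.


AA = (1.043 − 1.02)/(1.043 − 1)·100 = 53.4884
RA = 53.4884·0.8192

43.8177 %


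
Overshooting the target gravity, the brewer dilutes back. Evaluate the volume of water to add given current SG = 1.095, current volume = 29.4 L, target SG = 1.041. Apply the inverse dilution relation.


V_water = V·((SG_curr − 1)/(SG_target − 1) − 1)
V_water = 29.4·((1.095 − 1)/(1.041 − 1) − 1)

38.7220 L
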